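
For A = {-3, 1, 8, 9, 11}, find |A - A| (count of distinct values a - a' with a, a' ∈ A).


A - A = {a - a' : a, a' ∈ A}; |A| = 5.
Bounds: 2|A|-1 ≤ |A - A| ≤ |A|² - |A| + 1, i.e. 9 ≤ |A - A| ≤ 21.
Note: 0 ∈ A - A always (from a - a). The set is symmetric: if d ∈ A - A then -d ∈ A - A.
Enumerate nonzero differences d = a - a' with a > a' (then include -d):
Positive differences: {1, 2, 3, 4, 7, 8, 10, 11, 12, 14}
Full difference set: {0} ∪ (positive diffs) ∪ (negative diffs).
|A - A| = 1 + 2·10 = 21 (matches direct enumeration: 21).

|A - A| = 21


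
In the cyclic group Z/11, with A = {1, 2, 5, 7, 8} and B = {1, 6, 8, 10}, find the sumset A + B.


Work in Z/11Z: reduce every sum a + b modulo 11.
Enumerate all 20 pairs:
a = 1: 1+1=2, 1+6=7, 1+8=9, 1+10=0
a = 2: 2+1=3, 2+6=8, 2+8=10, 2+10=1
a = 5: 5+1=6, 5+6=0, 5+8=2, 5+10=4
a = 7: 7+1=8, 7+6=2, 7+8=4, 7+10=6
a = 8: 8+1=9, 8+6=3, 8+8=5, 8+10=7
Distinct residues collected: {0, 1, 2, 3, 4, 5, 6, 7, 8, 9, 10}
|A + B| = 11 (out of 11 total residues).

A + B = {0, 1, 2, 3, 4, 5, 6, 7, 8, 9, 10}


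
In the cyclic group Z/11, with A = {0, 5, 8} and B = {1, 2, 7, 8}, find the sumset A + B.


Work in Z/11Z: reduce every sum a + b modulo 11.
Enumerate all 12 pairs:
a = 0: 0+1=1, 0+2=2, 0+7=7, 0+8=8
a = 5: 5+1=6, 5+2=7, 5+7=1, 5+8=2
a = 8: 8+1=9, 8+2=10, 8+7=4, 8+8=5
Distinct residues collected: {1, 2, 4, 5, 6, 7, 8, 9, 10}
|A + B| = 9 (out of 11 total residues).

A + B = {1, 2, 4, 5, 6, 7, 8, 9, 10}


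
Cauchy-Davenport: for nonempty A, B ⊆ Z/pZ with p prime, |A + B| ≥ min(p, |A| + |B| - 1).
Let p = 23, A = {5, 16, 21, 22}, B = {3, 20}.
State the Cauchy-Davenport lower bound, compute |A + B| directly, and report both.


Cauchy-Davenport: |A + B| ≥ min(p, |A| + |B| - 1) for A, B nonempty in Z/pZ.
|A| = 4, |B| = 2, p = 23.
CD lower bound = min(23, 4 + 2 - 1) = min(23, 5) = 5.
Compute A + B mod 23 directly:
a = 5: 5+3=8, 5+20=2
a = 16: 16+3=19, 16+20=13
a = 21: 21+3=1, 21+20=18
a = 22: 22+3=2, 22+20=19
A + B = {1, 2, 8, 13, 18, 19}, so |A + B| = 6.
Verify: 6 ≥ 5? Yes ✓.

CD lower bound = 5, actual |A + B| = 6.


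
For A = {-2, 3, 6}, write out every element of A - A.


A - A = {a - a' : a, a' ∈ A}.
Compute a - a' for each ordered pair (a, a'):
a = -2: -2--2=0, -2-3=-5, -2-6=-8
a = 3: 3--2=5, 3-3=0, 3-6=-3
a = 6: 6--2=8, 6-3=3, 6-6=0
Collecting distinct values (and noting 0 appears from a-a):
A - A = {-8, -5, -3, 0, 3, 5, 8}
|A - A| = 7

A - A = {-8, -5, -3, 0, 3, 5, 8}


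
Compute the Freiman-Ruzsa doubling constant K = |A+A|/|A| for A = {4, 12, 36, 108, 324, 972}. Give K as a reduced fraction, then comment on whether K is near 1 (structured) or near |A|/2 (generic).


|A| = 6.
Compute A + A by enumerating all 36 pairs.
A + A = {8, 16, 24, 40, 48, 72, 112, 120, 144, 216, 328, 336, 360, 432, 648, 976, 984, 1008, 1080, 1296, 1944}, so |A + A| = 21.
K = |A + A| / |A| = 21/6 = 7/2 ≈ 3.5000.
Reference: AP of size 6 gives K = 11/6 ≈ 1.8333; a fully generic set of size 6 gives K ≈ 3.5000.

|A| = 6, |A + A| = 21, K = 21/6 = 7/2.


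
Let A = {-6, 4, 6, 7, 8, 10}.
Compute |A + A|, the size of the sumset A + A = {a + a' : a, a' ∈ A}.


A + A = {a + a' : a, a' ∈ A}; |A| = 6.
General bounds: 2|A| - 1 ≤ |A + A| ≤ |A|(|A|+1)/2, i.e. 11 ≤ |A + A| ≤ 21.
Lower bound 2|A|-1 is attained iff A is an arithmetic progression.
Enumerate sums a + a' for a ≤ a' (symmetric, so this suffices):
a = -6: -6+-6=-12, -6+4=-2, -6+6=0, -6+7=1, -6+8=2, -6+10=4
a = 4: 4+4=8, 4+6=10, 4+7=11, 4+8=12, 4+10=14
a = 6: 6+6=12, 6+7=13, 6+8=14, 6+10=16
a = 7: 7+7=14, 7+8=15, 7+10=17
a = 8: 8+8=16, 8+10=18
a = 10: 10+10=20
Distinct sums: {-12, -2, 0, 1, 2, 4, 8, 10, 11, 12, 13, 14, 15, 16, 17, 18, 20}
|A + A| = 17

|A + A| = 17


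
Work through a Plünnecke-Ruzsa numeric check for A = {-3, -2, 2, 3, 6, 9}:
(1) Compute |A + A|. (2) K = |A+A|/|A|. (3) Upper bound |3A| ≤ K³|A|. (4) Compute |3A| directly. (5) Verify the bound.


|A| = 6.
Step 1: Compute A + A by enumerating all 36 pairs.
A + A = {-6, -5, -4, -1, 0, 1, 3, 4, 5, 6, 7, 8, 9, 11, 12, 15, 18}, so |A + A| = 17.
Step 2: Doubling constant K = |A + A|/|A| = 17/6 = 17/6 ≈ 2.8333.
Step 3: Plünnecke-Ruzsa gives |3A| ≤ K³·|A| = (2.8333)³ · 6 ≈ 136.4722.
Step 4: Compute 3A = A + A + A directly by enumerating all triples (a,b,c) ∈ A³; |3A| = 31.
Step 5: Check 31 ≤ 136.4722? Yes ✓.

K = 17/6, Plünnecke-Ruzsa bound K³|A| ≈ 136.4722, |3A| = 31, inequality holds.


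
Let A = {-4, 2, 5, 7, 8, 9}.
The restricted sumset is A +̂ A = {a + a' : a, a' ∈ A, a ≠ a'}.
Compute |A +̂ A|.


Restricted sumset: A +̂ A = {a + a' : a ∈ A, a' ∈ A, a ≠ a'}.
Equivalently, take A + A and drop any sum 2a that is achievable ONLY as a + a for a ∈ A (i.e. sums representable only with equal summands).
Enumerate pairs (a, a') with a < a' (symmetric, so each unordered pair gives one sum; this covers all a ≠ a'):
  -4 + 2 = -2
  -4 + 5 = 1
  -4 + 7 = 3
  -4 + 8 = 4
  -4 + 9 = 5
  2 + 5 = 7
  2 + 7 = 9
  2 + 8 = 10
  2 + 9 = 11
  5 + 7 = 12
  5 + 8 = 13
  5 + 9 = 14
  7 + 8 = 15
  7 + 9 = 16
  8 + 9 = 17
Collected distinct sums: {-2, 1, 3, 4, 5, 7, 9, 10, 11, 12, 13, 14, 15, 16, 17}
|A +̂ A| = 15
(Reference bound: |A +̂ A| ≥ 2|A| - 3 for |A| ≥ 2, with |A| = 6 giving ≥ 9.)

|A +̂ A| = 15


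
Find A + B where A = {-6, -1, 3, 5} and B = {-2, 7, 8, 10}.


A + B = {a + b : a ∈ A, b ∈ B}.
Enumerate all |A|·|B| = 4·4 = 16 pairs (a, b) and collect distinct sums.
a = -6: -6+-2=-8, -6+7=1, -6+8=2, -6+10=4
a = -1: -1+-2=-3, -1+7=6, -1+8=7, -1+10=9
a = 3: 3+-2=1, 3+7=10, 3+8=11, 3+10=13
a = 5: 5+-2=3, 5+7=12, 5+8=13, 5+10=15
Collecting distinct sums: A + B = {-8, -3, 1, 2, 3, 4, 6, 7, 9, 10, 11, 12, 13, 15}
|A + B| = 14

A + B = {-8, -3, 1, 2, 3, 4, 6, 7, 9, 10, 11, 12, 13, 15}


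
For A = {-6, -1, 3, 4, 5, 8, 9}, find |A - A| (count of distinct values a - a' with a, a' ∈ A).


A - A = {a - a' : a, a' ∈ A}; |A| = 7.
Bounds: 2|A|-1 ≤ |A - A| ≤ |A|² - |A| + 1, i.e. 13 ≤ |A - A| ≤ 43.
Note: 0 ∈ A - A always (from a - a). The set is symmetric: if d ∈ A - A then -d ∈ A - A.
Enumerate nonzero differences d = a - a' with a > a' (then include -d):
Positive differences: {1, 2, 3, 4, 5, 6, 9, 10, 11, 14, 15}
Full difference set: {0} ∪ (positive diffs) ∪ (negative diffs).
|A - A| = 1 + 2·11 = 23 (matches direct enumeration: 23).

|A - A| = 23


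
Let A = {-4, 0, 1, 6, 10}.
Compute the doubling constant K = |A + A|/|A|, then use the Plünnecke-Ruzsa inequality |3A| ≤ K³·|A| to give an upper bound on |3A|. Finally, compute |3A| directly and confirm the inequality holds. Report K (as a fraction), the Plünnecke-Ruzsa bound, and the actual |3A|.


|A| = 5.
Step 1: Compute A + A by enumerating all 25 pairs.
A + A = {-8, -4, -3, 0, 1, 2, 6, 7, 10, 11, 12, 16, 20}, so |A + A| = 13.
Step 2: Doubling constant K = |A + A|/|A| = 13/5 = 13/5 ≈ 2.6000.
Step 3: Plünnecke-Ruzsa gives |3A| ≤ K³·|A| = (2.6000)³ · 5 ≈ 87.8800.
Step 4: Compute 3A = A + A + A directly by enumerating all triples (a,b,c) ∈ A³; |3A| = 25.
Step 5: Check 25 ≤ 87.8800? Yes ✓.

K = 13/5, Plünnecke-Ruzsa bound K³|A| ≈ 87.8800, |3A| = 25, inequality holds.


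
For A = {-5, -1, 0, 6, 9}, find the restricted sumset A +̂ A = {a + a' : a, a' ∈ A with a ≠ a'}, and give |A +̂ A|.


Restricted sumset: A +̂ A = {a + a' : a ∈ A, a' ∈ A, a ≠ a'}.
Equivalently, take A + A and drop any sum 2a that is achievable ONLY as a + a for a ∈ A (i.e. sums representable only with equal summands).
Enumerate pairs (a, a') with a < a' (symmetric, so each unordered pair gives one sum; this covers all a ≠ a'):
  -5 + -1 = -6
  -5 + 0 = -5
  -5 + 6 = 1
  -5 + 9 = 4
  -1 + 0 = -1
  -1 + 6 = 5
  -1 + 9 = 8
  0 + 6 = 6
  0 + 9 = 9
  6 + 9 = 15
Collected distinct sums: {-6, -5, -1, 1, 4, 5, 6, 8, 9, 15}
|A +̂ A| = 10
(Reference bound: |A +̂ A| ≥ 2|A| - 3 for |A| ≥ 2, with |A| = 5 giving ≥ 7.)

|A +̂ A| = 10


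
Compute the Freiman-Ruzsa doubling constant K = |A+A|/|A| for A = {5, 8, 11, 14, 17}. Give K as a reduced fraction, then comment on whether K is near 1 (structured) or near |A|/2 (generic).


|A| = 5.
Compute A + A by enumerating all 25 pairs.
A + A = {10, 13, 16, 19, 22, 25, 28, 31, 34}, so |A + A| = 9.
K = |A + A| / |A| = 9/5 (already in lowest terms) ≈ 1.8000.
Reference: AP of size 5 gives K = 9/5 ≈ 1.8000; a fully generic set of size 5 gives K ≈ 3.0000.

|A| = 5, |A + A| = 9, K = 9/5.


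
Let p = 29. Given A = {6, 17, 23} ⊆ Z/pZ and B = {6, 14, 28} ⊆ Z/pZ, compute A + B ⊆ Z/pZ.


Work in Z/29Z: reduce every sum a + b modulo 29.
Enumerate all 9 pairs:
a = 6: 6+6=12, 6+14=20, 6+28=5
a = 17: 17+6=23, 17+14=2, 17+28=16
a = 23: 23+6=0, 23+14=8, 23+28=22
Distinct residues collected: {0, 2, 5, 8, 12, 16, 20, 22, 23}
|A + B| = 9 (out of 29 total residues).

A + B = {0, 2, 5, 8, 12, 16, 20, 22, 23}


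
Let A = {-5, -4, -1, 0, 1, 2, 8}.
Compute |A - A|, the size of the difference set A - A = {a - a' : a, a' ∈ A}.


A - A = {a - a' : a, a' ∈ A}; |A| = 7.
Bounds: 2|A|-1 ≤ |A - A| ≤ |A|² - |A| + 1, i.e. 13 ≤ |A - A| ≤ 43.
Note: 0 ∈ A - A always (from a - a). The set is symmetric: if d ∈ A - A then -d ∈ A - A.
Enumerate nonzero differences d = a - a' with a > a' (then include -d):
Positive differences: {1, 2, 3, 4, 5, 6, 7, 8, 9, 12, 13}
Full difference set: {0} ∪ (positive diffs) ∪ (negative diffs).
|A - A| = 1 + 2·11 = 23 (matches direct enumeration: 23).

|A - A| = 23


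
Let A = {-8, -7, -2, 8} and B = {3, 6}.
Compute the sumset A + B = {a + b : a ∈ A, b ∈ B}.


A + B = {a + b : a ∈ A, b ∈ B}.
Enumerate all |A|·|B| = 4·2 = 8 pairs (a, b) and collect distinct sums.
a = -8: -8+3=-5, -8+6=-2
a = -7: -7+3=-4, -7+6=-1
a = -2: -2+3=1, -2+6=4
a = 8: 8+3=11, 8+6=14
Collecting distinct sums: A + B = {-5, -4, -2, -1, 1, 4, 11, 14}
|A + B| = 8

A + B = {-5, -4, -2, -1, 1, 4, 11, 14}


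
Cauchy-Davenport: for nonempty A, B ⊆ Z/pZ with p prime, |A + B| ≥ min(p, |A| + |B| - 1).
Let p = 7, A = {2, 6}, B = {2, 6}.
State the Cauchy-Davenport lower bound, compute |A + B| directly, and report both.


Cauchy-Davenport: |A + B| ≥ min(p, |A| + |B| - 1) for A, B nonempty in Z/pZ.
|A| = 2, |B| = 2, p = 7.
CD lower bound = min(7, 2 + 2 - 1) = min(7, 3) = 3.
Compute A + B mod 7 directly:
a = 2: 2+2=4, 2+6=1
a = 6: 6+2=1, 6+6=5
A + B = {1, 4, 5}, so |A + B| = 3.
Verify: 3 ≥ 3? Yes ✓.

CD lower bound = 3, actual |A + B| = 3.


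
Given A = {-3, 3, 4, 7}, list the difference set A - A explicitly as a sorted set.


A - A = {a - a' : a, a' ∈ A}.
Compute a - a' for each ordered pair (a, a'):
a = -3: -3--3=0, -3-3=-6, -3-4=-7, -3-7=-10
a = 3: 3--3=6, 3-3=0, 3-4=-1, 3-7=-4
a = 4: 4--3=7, 4-3=1, 4-4=0, 4-7=-3
a = 7: 7--3=10, 7-3=4, 7-4=3, 7-7=0
Collecting distinct values (and noting 0 appears from a-a):
A - A = {-10, -7, -6, -4, -3, -1, 0, 1, 3, 4, 6, 7, 10}
|A - A| = 13

A - A = {-10, -7, -6, -4, -3, -1, 0, 1, 3, 4, 6, 7, 10}


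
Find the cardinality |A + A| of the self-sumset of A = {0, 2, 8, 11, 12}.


A + A = {a + a' : a, a' ∈ A}; |A| = 5.
General bounds: 2|A| - 1 ≤ |A + A| ≤ |A|(|A|+1)/2, i.e. 9 ≤ |A + A| ≤ 15.
Lower bound 2|A|-1 is attained iff A is an arithmetic progression.
Enumerate sums a + a' for a ≤ a' (symmetric, so this suffices):
a = 0: 0+0=0, 0+2=2, 0+8=8, 0+11=11, 0+12=12
a = 2: 2+2=4, 2+8=10, 2+11=13, 2+12=14
a = 8: 8+8=16, 8+11=19, 8+12=20
a = 11: 11+11=22, 11+12=23
a = 12: 12+12=24
Distinct sums: {0, 2, 4, 8, 10, 11, 12, 13, 14, 16, 19, 20, 22, 23, 24}
|A + A| = 15

|A + A| = 15


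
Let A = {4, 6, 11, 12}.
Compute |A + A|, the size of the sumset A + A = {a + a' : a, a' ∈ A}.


A + A = {a + a' : a, a' ∈ A}; |A| = 4.
General bounds: 2|A| - 1 ≤ |A + A| ≤ |A|(|A|+1)/2, i.e. 7 ≤ |A + A| ≤ 10.
Lower bound 2|A|-1 is attained iff A is an arithmetic progression.
Enumerate sums a + a' for a ≤ a' (symmetric, so this suffices):
a = 4: 4+4=8, 4+6=10, 4+11=15, 4+12=16
a = 6: 6+6=12, 6+11=17, 6+12=18
a = 11: 11+11=22, 11+12=23
a = 12: 12+12=24
Distinct sums: {8, 10, 12, 15, 16, 17, 18, 22, 23, 24}
|A + A| = 10

|A + A| = 10


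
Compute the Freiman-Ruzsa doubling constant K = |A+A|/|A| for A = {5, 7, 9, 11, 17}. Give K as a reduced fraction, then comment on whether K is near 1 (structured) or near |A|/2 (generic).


|A| = 5.
Compute A + A by enumerating all 25 pairs.
A + A = {10, 12, 14, 16, 18, 20, 22, 24, 26, 28, 34}, so |A + A| = 11.
K = |A + A| / |A| = 11/5 (already in lowest terms) ≈ 2.2000.
Reference: AP of size 5 gives K = 9/5 ≈ 1.8000; a fully generic set of size 5 gives K ≈ 3.0000.

|A| = 5, |A + A| = 11, K = 11/5.


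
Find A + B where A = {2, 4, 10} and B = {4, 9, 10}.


A + B = {a + b : a ∈ A, b ∈ B}.
Enumerate all |A|·|B| = 3·3 = 9 pairs (a, b) and collect distinct sums.
a = 2: 2+4=6, 2+9=11, 2+10=12
a = 4: 4+4=8, 4+9=13, 4+10=14
a = 10: 10+4=14, 10+9=19, 10+10=20
Collecting distinct sums: A + B = {6, 8, 11, 12, 13, 14, 19, 20}
|A + B| = 8

A + B = {6, 8, 11, 12, 13, 14, 19, 20}


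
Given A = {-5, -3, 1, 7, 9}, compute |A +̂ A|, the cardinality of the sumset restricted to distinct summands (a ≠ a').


Restricted sumset: A +̂ A = {a + a' : a ∈ A, a' ∈ A, a ≠ a'}.
Equivalently, take A + A and drop any sum 2a that is achievable ONLY as a + a for a ∈ A (i.e. sums representable only with equal summands).
Enumerate pairs (a, a') with a < a' (symmetric, so each unordered pair gives one sum; this covers all a ≠ a'):
  -5 + -3 = -8
  -5 + 1 = -4
  -5 + 7 = 2
  -5 + 9 = 4
  -3 + 1 = -2
  -3 + 7 = 4
  -3 + 9 = 6
  1 + 7 = 8
  1 + 9 = 10
  7 + 9 = 16
Collected distinct sums: {-8, -4, -2, 2, 4, 6, 8, 10, 16}
|A +̂ A| = 9
(Reference bound: |A +̂ A| ≥ 2|A| - 3 for |A| ≥ 2, with |A| = 5 giving ≥ 7.)

|A +̂ A| = 9


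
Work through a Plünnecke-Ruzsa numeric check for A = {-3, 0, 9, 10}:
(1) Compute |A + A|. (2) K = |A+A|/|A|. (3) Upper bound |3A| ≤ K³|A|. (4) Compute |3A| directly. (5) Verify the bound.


|A| = 4.
Step 1: Compute A + A by enumerating all 16 pairs.
A + A = {-6, -3, 0, 6, 7, 9, 10, 18, 19, 20}, so |A + A| = 10.
Step 2: Doubling constant K = |A + A|/|A| = 10/4 = 10/4 ≈ 2.5000.
Step 3: Plünnecke-Ruzsa gives |3A| ≤ K³·|A| = (2.5000)³ · 4 ≈ 62.5000.
Step 4: Compute 3A = A + A + A directly by enumerating all triples (a,b,c) ∈ A³; |3A| = 20.
Step 5: Check 20 ≤ 62.5000? Yes ✓.

K = 10/4, Plünnecke-Ruzsa bound K³|A| ≈ 62.5000, |3A| = 20, inequality holds.


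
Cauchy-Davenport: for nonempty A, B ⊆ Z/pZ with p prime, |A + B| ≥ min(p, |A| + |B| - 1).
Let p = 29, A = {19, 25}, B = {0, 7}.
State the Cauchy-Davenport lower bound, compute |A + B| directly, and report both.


Cauchy-Davenport: |A + B| ≥ min(p, |A| + |B| - 1) for A, B nonempty in Z/pZ.
|A| = 2, |B| = 2, p = 29.
CD lower bound = min(29, 2 + 2 - 1) = min(29, 3) = 3.
Compute A + B mod 29 directly:
a = 19: 19+0=19, 19+7=26
a = 25: 25+0=25, 25+7=3
A + B = {3, 19, 25, 26}, so |A + B| = 4.
Verify: 4 ≥ 3? Yes ✓.

CD lower bound = 3, actual |A + B| = 4.


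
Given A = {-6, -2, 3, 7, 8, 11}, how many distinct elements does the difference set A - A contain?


A - A = {a - a' : a, a' ∈ A}; |A| = 6.
Bounds: 2|A|-1 ≤ |A - A| ≤ |A|² - |A| + 1, i.e. 11 ≤ |A - A| ≤ 31.
Note: 0 ∈ A - A always (from a - a). The set is symmetric: if d ∈ A - A then -d ∈ A - A.
Enumerate nonzero differences d = a - a' with a > a' (then include -d):
Positive differences: {1, 3, 4, 5, 8, 9, 10, 13, 14, 17}
Full difference set: {0} ∪ (positive diffs) ∪ (negative diffs).
|A - A| = 1 + 2·10 = 21 (matches direct enumeration: 21).

|A - A| = 21


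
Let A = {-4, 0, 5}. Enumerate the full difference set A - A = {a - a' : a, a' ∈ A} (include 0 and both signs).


A - A = {a - a' : a, a' ∈ A}.
Compute a - a' for each ordered pair (a, a'):
a = -4: -4--4=0, -4-0=-4, -4-5=-9
a = 0: 0--4=4, 0-0=0, 0-5=-5
a = 5: 5--4=9, 5-0=5, 5-5=0
Collecting distinct values (and noting 0 appears from a-a):
A - A = {-9, -5, -4, 0, 4, 5, 9}
|A - A| = 7

A - A = {-9, -5, -4, 0, 4, 5, 9}


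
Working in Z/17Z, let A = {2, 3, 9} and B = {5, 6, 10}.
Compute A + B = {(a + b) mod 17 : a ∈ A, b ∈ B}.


Work in Z/17Z: reduce every sum a + b modulo 17.
Enumerate all 9 pairs:
a = 2: 2+5=7, 2+6=8, 2+10=12
a = 3: 3+5=8, 3+6=9, 3+10=13
a = 9: 9+5=14, 9+6=15, 9+10=2
Distinct residues collected: {2, 7, 8, 9, 12, 13, 14, 15}
|A + B| = 8 (out of 17 total residues).

A + B = {2, 7, 8, 9, 12, 13, 14, 15}


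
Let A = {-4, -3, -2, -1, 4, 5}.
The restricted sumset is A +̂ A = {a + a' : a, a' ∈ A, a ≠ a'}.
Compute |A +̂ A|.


Restricted sumset: A +̂ A = {a + a' : a ∈ A, a' ∈ A, a ≠ a'}.
Equivalently, take A + A and drop any sum 2a that is achievable ONLY as a + a for a ∈ A (i.e. sums representable only with equal summands).
Enumerate pairs (a, a') with a < a' (symmetric, so each unordered pair gives one sum; this covers all a ≠ a'):
  -4 + -3 = -7
  -4 + -2 = -6
  -4 + -1 = -5
  -4 + 4 = 0
  -4 + 5 = 1
  -3 + -2 = -5
  -3 + -1 = -4
  -3 + 4 = 1
  -3 + 5 = 2
  -2 + -1 = -3
  -2 + 4 = 2
  -2 + 5 = 3
  -1 + 4 = 3
  -1 + 5 = 4
  4 + 5 = 9
Collected distinct sums: {-7, -6, -5, -4, -3, 0, 1, 2, 3, 4, 9}
|A +̂ A| = 11
(Reference bound: |A +̂ A| ≥ 2|A| - 3 for |A| ≥ 2, with |A| = 6 giving ≥ 9.)

|A +̂ A| = 11


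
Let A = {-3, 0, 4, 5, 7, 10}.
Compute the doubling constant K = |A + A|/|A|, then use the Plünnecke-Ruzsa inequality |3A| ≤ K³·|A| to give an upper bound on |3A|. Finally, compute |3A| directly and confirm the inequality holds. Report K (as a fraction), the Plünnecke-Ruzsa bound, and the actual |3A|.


|A| = 6.
Step 1: Compute A + A by enumerating all 36 pairs.
A + A = {-6, -3, 0, 1, 2, 4, 5, 7, 8, 9, 10, 11, 12, 14, 15, 17, 20}, so |A + A| = 17.
Step 2: Doubling constant K = |A + A|/|A| = 17/6 = 17/6 ≈ 2.8333.
Step 3: Plünnecke-Ruzsa gives |3A| ≤ K³·|A| = (2.8333)³ · 6 ≈ 136.4722.
Step 4: Compute 3A = A + A + A directly by enumerating all triples (a,b,c) ∈ A³; |3A| = 31.
Step 5: Check 31 ≤ 136.4722? Yes ✓.

K = 17/6, Plünnecke-Ruzsa bound K³|A| ≈ 136.4722, |3A| = 31, inequality holds.


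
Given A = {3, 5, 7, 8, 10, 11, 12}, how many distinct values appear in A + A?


A + A = {a + a' : a, a' ∈ A}; |A| = 7.
General bounds: 2|A| - 1 ≤ |A + A| ≤ |A|(|A|+1)/2, i.e. 13 ≤ |A + A| ≤ 28.
Lower bound 2|A|-1 is attained iff A is an arithmetic progression.
Enumerate sums a + a' for a ≤ a' (symmetric, so this suffices):
a = 3: 3+3=6, 3+5=8, 3+7=10, 3+8=11, 3+10=13, 3+11=14, 3+12=15
a = 5: 5+5=10, 5+7=12, 5+8=13, 5+10=15, 5+11=16, 5+12=17
a = 7: 7+7=14, 7+8=15, 7+10=17, 7+11=18, 7+12=19
a = 8: 8+8=16, 8+10=18, 8+11=19, 8+12=20
a = 10: 10+10=20, 10+11=21, 10+12=22
a = 11: 11+11=22, 11+12=23
a = 12: 12+12=24
Distinct sums: {6, 8, 10, 11, 12, 13, 14, 15, 16, 17, 18, 19, 20, 21, 22, 23, 24}
|A + A| = 17

|A + A| = 17


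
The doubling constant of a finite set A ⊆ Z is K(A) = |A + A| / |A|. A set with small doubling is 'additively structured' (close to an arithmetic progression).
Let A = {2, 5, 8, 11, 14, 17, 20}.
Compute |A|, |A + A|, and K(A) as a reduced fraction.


|A| = 7.
Compute A + A by enumerating all 49 pairs.
A + A = {4, 7, 10, 13, 16, 19, 22, 25, 28, 31, 34, 37, 40}, so |A + A| = 13.
K = |A + A| / |A| = 13/7 (already in lowest terms) ≈ 1.8571.
Reference: AP of size 7 gives K = 13/7 ≈ 1.8571; a fully generic set of size 7 gives K ≈ 4.0000.

|A| = 7, |A + A| = 13, K = 13/7.


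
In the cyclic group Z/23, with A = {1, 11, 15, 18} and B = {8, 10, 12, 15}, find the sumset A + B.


Work in Z/23Z: reduce every sum a + b modulo 23.
Enumerate all 16 pairs:
a = 1: 1+8=9, 1+10=11, 1+12=13, 1+15=16
a = 11: 11+8=19, 11+10=21, 11+12=0, 11+15=3
a = 15: 15+8=0, 15+10=2, 15+12=4, 15+15=7
a = 18: 18+8=3, 18+10=5, 18+12=7, 18+15=10
Distinct residues collected: {0, 2, 3, 4, 5, 7, 9, 10, 11, 13, 16, 19, 21}
|A + B| = 13 (out of 23 total residues).

A + B = {0, 2, 3, 4, 5, 7, 9, 10, 11, 13, 16, 19, 21}


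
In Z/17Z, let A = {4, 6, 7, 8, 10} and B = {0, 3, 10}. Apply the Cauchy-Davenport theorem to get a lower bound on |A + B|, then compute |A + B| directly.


Cauchy-Davenport: |A + B| ≥ min(p, |A| + |B| - 1) for A, B nonempty in Z/pZ.
|A| = 5, |B| = 3, p = 17.
CD lower bound = min(17, 5 + 3 - 1) = min(17, 7) = 7.
Compute A + B mod 17 directly:
a = 4: 4+0=4, 4+3=7, 4+10=14
a = 6: 6+0=6, 6+3=9, 6+10=16
a = 7: 7+0=7, 7+3=10, 7+10=0
a = 8: 8+0=8, 8+3=11, 8+10=1
a = 10: 10+0=10, 10+3=13, 10+10=3
A + B = {0, 1, 3, 4, 6, 7, 8, 9, 10, 11, 13, 14, 16}, so |A + B| = 13.
Verify: 13 ≥ 7? Yes ✓.

CD lower bound = 7, actual |A + B| = 13.


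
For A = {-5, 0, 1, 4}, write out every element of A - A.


A - A = {a - a' : a, a' ∈ A}.
Compute a - a' for each ordered pair (a, a'):
a = -5: -5--5=0, -5-0=-5, -5-1=-6, -5-4=-9
a = 0: 0--5=5, 0-0=0, 0-1=-1, 0-4=-4
a = 1: 1--5=6, 1-0=1, 1-1=0, 1-4=-3
a = 4: 4--5=9, 4-0=4, 4-1=3, 4-4=0
Collecting distinct values (and noting 0 appears from a-a):
A - A = {-9, -6, -5, -4, -3, -1, 0, 1, 3, 4, 5, 6, 9}
|A - A| = 13

A - A = {-9, -6, -5, -4, -3, -1, 0, 1, 3, 4, 5, 6, 9}


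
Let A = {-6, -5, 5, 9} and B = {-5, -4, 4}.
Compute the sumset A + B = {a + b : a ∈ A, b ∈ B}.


A + B = {a + b : a ∈ A, b ∈ B}.
Enumerate all |A|·|B| = 4·3 = 12 pairs (a, b) and collect distinct sums.
a = -6: -6+-5=-11, -6+-4=-10, -6+4=-2
a = -5: -5+-5=-10, -5+-4=-9, -5+4=-1
a = 5: 5+-5=0, 5+-4=1, 5+4=9
a = 9: 9+-5=4, 9+-4=5, 9+4=13
Collecting distinct sums: A + B = {-11, -10, -9, -2, -1, 0, 1, 4, 5, 9, 13}
|A + B| = 11

A + B = {-11, -10, -9, -2, -1, 0, 1, 4, 5, 9, 13}


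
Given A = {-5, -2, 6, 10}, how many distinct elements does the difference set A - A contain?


A - A = {a - a' : a, a' ∈ A}; |A| = 4.
Bounds: 2|A|-1 ≤ |A - A| ≤ |A|² - |A| + 1, i.e. 7 ≤ |A - A| ≤ 13.
Note: 0 ∈ A - A always (from a - a). The set is symmetric: if d ∈ A - A then -d ∈ A - A.
Enumerate nonzero differences d = a - a' with a > a' (then include -d):
Positive differences: {3, 4, 8, 11, 12, 15}
Full difference set: {0} ∪ (positive diffs) ∪ (negative diffs).
|A - A| = 1 + 2·6 = 13 (matches direct enumeration: 13).

|A - A| = 13


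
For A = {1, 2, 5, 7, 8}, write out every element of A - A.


A - A = {a - a' : a, a' ∈ A}.
Compute a - a' for each ordered pair (a, a'):
a = 1: 1-1=0, 1-2=-1, 1-5=-4, 1-7=-6, 1-8=-7
a = 2: 2-1=1, 2-2=0, 2-5=-3, 2-7=-5, 2-8=-6
a = 5: 5-1=4, 5-2=3, 5-5=0, 5-7=-2, 5-8=-3
a = 7: 7-1=6, 7-2=5, 7-5=2, 7-7=0, 7-8=-1
a = 8: 8-1=7, 8-2=6, 8-5=3, 8-7=1, 8-8=0
Collecting distinct values (and noting 0 appears from a-a):
A - A = {-7, -6, -5, -4, -3, -2, -1, 0, 1, 2, 3, 4, 5, 6, 7}
|A - A| = 15

A - A = {-7, -6, -5, -4, -3, -2, -1, 0, 1, 2, 3, 4, 5, 6, 7}


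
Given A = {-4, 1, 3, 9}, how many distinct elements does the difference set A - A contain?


A - A = {a - a' : a, a' ∈ A}; |A| = 4.
Bounds: 2|A|-1 ≤ |A - A| ≤ |A|² - |A| + 1, i.e. 7 ≤ |A - A| ≤ 13.
Note: 0 ∈ A - A always (from a - a). The set is symmetric: if d ∈ A - A then -d ∈ A - A.
Enumerate nonzero differences d = a - a' with a > a' (then include -d):
Positive differences: {2, 5, 6, 7, 8, 13}
Full difference set: {0} ∪ (positive diffs) ∪ (negative diffs).
|A - A| = 1 + 2·6 = 13 (matches direct enumeration: 13).

|A - A| = 13


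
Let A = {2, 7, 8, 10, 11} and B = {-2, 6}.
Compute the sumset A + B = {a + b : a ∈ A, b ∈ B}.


A + B = {a + b : a ∈ A, b ∈ B}.
Enumerate all |A|·|B| = 5·2 = 10 pairs (a, b) and collect distinct sums.
a = 2: 2+-2=0, 2+6=8
a = 7: 7+-2=5, 7+6=13
a = 8: 8+-2=6, 8+6=14
a = 10: 10+-2=8, 10+6=16
a = 11: 11+-2=9, 11+6=17
Collecting distinct sums: A + B = {0, 5, 6, 8, 9, 13, 14, 16, 17}
|A + B| = 9

A + B = {0, 5, 6, 8, 9, 13, 14, 16, 17}


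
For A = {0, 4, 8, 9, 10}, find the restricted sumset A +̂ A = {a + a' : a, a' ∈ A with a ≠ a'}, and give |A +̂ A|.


Restricted sumset: A +̂ A = {a + a' : a ∈ A, a' ∈ A, a ≠ a'}.
Equivalently, take A + A and drop any sum 2a that is achievable ONLY as a + a for a ∈ A (i.e. sums representable only with equal summands).
Enumerate pairs (a, a') with a < a' (symmetric, so each unordered pair gives one sum; this covers all a ≠ a'):
  0 + 4 = 4
  0 + 8 = 8
  0 + 9 = 9
  0 + 10 = 10
  4 + 8 = 12
  4 + 9 = 13
  4 + 10 = 14
  8 + 9 = 17
  8 + 10 = 18
  9 + 10 = 19
Collected distinct sums: {4, 8, 9, 10, 12, 13, 14, 17, 18, 19}
|A +̂ A| = 10
(Reference bound: |A +̂ A| ≥ 2|A| - 3 for |A| ≥ 2, with |A| = 5 giving ≥ 7.)

|A +̂ A| = 10


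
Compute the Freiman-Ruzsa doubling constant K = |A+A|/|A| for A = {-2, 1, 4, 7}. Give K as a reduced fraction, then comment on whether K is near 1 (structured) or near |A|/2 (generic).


|A| = 4.
Compute A + A by enumerating all 16 pairs.
A + A = {-4, -1, 2, 5, 8, 11, 14}, so |A + A| = 7.
K = |A + A| / |A| = 7/4 (already in lowest terms) ≈ 1.7500.
Reference: AP of size 4 gives K = 7/4 ≈ 1.7500; a fully generic set of size 4 gives K ≈ 2.5000.

|A| = 4, |A + A| = 7, K = 7/4.


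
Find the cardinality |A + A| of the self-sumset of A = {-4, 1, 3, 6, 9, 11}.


A + A = {a + a' : a, a' ∈ A}; |A| = 6.
General bounds: 2|A| - 1 ≤ |A + A| ≤ |A|(|A|+1)/2, i.e. 11 ≤ |A + A| ≤ 21.
Lower bound 2|A|-1 is attained iff A is an arithmetic progression.
Enumerate sums a + a' for a ≤ a' (symmetric, so this suffices):
a = -4: -4+-4=-8, -4+1=-3, -4+3=-1, -4+6=2, -4+9=5, -4+11=7
a = 1: 1+1=2, 1+3=4, 1+6=7, 1+9=10, 1+11=12
a = 3: 3+3=6, 3+6=9, 3+9=12, 3+11=14
a = 6: 6+6=12, 6+9=15, 6+11=17
a = 9: 9+9=18, 9+11=20
a = 11: 11+11=22
Distinct sums: {-8, -3, -1, 2, 4, 5, 6, 7, 9, 10, 12, 14, 15, 17, 18, 20, 22}
|A + A| = 17

|A + A| = 17


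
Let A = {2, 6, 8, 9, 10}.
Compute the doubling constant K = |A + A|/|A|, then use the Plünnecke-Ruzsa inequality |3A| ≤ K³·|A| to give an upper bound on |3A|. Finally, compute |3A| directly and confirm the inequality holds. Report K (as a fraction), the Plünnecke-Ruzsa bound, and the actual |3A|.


|A| = 5.
Step 1: Compute A + A by enumerating all 25 pairs.
A + A = {4, 8, 10, 11, 12, 14, 15, 16, 17, 18, 19, 20}, so |A + A| = 12.
Step 2: Doubling constant K = |A + A|/|A| = 12/5 = 12/5 ≈ 2.4000.
Step 3: Plünnecke-Ruzsa gives |3A| ≤ K³·|A| = (2.4000)³ · 5 ≈ 69.1200.
Step 4: Compute 3A = A + A + A directly by enumerating all triples (a,b,c) ∈ A³; |3A| = 20.
Step 5: Check 20 ≤ 69.1200? Yes ✓.

K = 12/5, Plünnecke-Ruzsa bound K³|A| ≈ 69.1200, |3A| = 20, inequality holds.


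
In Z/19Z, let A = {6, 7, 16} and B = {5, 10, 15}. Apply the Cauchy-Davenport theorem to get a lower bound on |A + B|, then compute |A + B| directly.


Cauchy-Davenport: |A + B| ≥ min(p, |A| + |B| - 1) for A, B nonempty in Z/pZ.
|A| = 3, |B| = 3, p = 19.
CD lower bound = min(19, 3 + 3 - 1) = min(19, 5) = 5.
Compute A + B mod 19 directly:
a = 6: 6+5=11, 6+10=16, 6+15=2
a = 7: 7+5=12, 7+10=17, 7+15=3
a = 16: 16+5=2, 16+10=7, 16+15=12
A + B = {2, 3, 7, 11, 12, 16, 17}, so |A + B| = 7.
Verify: 7 ≥ 5? Yes ✓.

CD lower bound = 5, actual |A + B| = 7.


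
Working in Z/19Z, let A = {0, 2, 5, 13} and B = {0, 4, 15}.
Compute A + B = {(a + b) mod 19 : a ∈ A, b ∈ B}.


Work in Z/19Z: reduce every sum a + b modulo 19.
Enumerate all 12 pairs:
a = 0: 0+0=0, 0+4=4, 0+15=15
a = 2: 2+0=2, 2+4=6, 2+15=17
a = 5: 5+0=5, 5+4=9, 5+15=1
a = 13: 13+0=13, 13+4=17, 13+15=9
Distinct residues collected: {0, 1, 2, 4, 5, 6, 9, 13, 15, 17}
|A + B| = 10 (out of 19 total residues).

A + B = {0, 1, 2, 4, 5, 6, 9, 13, 15, 17}


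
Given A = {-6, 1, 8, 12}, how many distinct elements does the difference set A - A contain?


A - A = {a - a' : a, a' ∈ A}; |A| = 4.
Bounds: 2|A|-1 ≤ |A - A| ≤ |A|² - |A| + 1, i.e. 7 ≤ |A - A| ≤ 13.
Note: 0 ∈ A - A always (from a - a). The set is symmetric: if d ∈ A - A then -d ∈ A - A.
Enumerate nonzero differences d = a - a' with a > a' (then include -d):
Positive differences: {4, 7, 11, 14, 18}
Full difference set: {0} ∪ (positive diffs) ∪ (negative diffs).
|A - A| = 1 + 2·5 = 11 (matches direct enumeration: 11).

|A - A| = 11


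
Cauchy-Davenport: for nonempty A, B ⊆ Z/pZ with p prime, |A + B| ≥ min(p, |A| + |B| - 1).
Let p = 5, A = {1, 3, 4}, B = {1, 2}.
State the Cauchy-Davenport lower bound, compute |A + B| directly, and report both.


Cauchy-Davenport: |A + B| ≥ min(p, |A| + |B| - 1) for A, B nonempty in Z/pZ.
|A| = 3, |B| = 2, p = 5.
CD lower bound = min(5, 3 + 2 - 1) = min(5, 4) = 4.
Compute A + B mod 5 directly:
a = 1: 1+1=2, 1+2=3
a = 3: 3+1=4, 3+2=0
a = 4: 4+1=0, 4+2=1
A + B = {0, 1, 2, 3, 4}, so |A + B| = 5.
Verify: 5 ≥ 4? Yes ✓.

CD lower bound = 4, actual |A + B| = 5.


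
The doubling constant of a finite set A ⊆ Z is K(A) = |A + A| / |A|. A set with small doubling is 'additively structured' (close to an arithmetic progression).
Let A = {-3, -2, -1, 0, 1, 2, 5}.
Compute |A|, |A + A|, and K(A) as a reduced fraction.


|A| = 7.
Compute A + A by enumerating all 49 pairs.
A + A = {-6, -5, -4, -3, -2, -1, 0, 1, 2, 3, 4, 5, 6, 7, 10}, so |A + A| = 15.
K = |A + A| / |A| = 15/7 (already in lowest terms) ≈ 2.1429.
Reference: AP of size 7 gives K = 13/7 ≈ 1.8571; a fully generic set of size 7 gives K ≈ 4.0000.

|A| = 7, |A + A| = 15, K = 15/7.


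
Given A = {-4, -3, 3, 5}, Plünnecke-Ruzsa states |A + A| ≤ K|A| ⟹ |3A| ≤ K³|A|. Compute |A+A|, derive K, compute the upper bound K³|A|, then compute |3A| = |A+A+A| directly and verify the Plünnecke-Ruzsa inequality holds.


|A| = 4.
Step 1: Compute A + A by enumerating all 16 pairs.
A + A = {-8, -7, -6, -1, 0, 1, 2, 6, 8, 10}, so |A + A| = 10.
Step 2: Doubling constant K = |A + A|/|A| = 10/4 = 10/4 ≈ 2.5000.
Step 3: Plünnecke-Ruzsa gives |3A| ≤ K³·|A| = (2.5000)³ · 4 ≈ 62.5000.
Step 4: Compute 3A = A + A + A directly by enumerating all triples (a,b,c) ∈ A³; |3A| = 19.
Step 5: Check 19 ≤ 62.5000? Yes ✓.

K = 10/4, Plünnecke-Ruzsa bound K³|A| ≈ 62.5000, |3A| = 19, inequality holds.


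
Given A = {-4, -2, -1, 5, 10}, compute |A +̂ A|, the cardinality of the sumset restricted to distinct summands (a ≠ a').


Restricted sumset: A +̂ A = {a + a' : a ∈ A, a' ∈ A, a ≠ a'}.
Equivalently, take A + A and drop any sum 2a that is achievable ONLY as a + a for a ∈ A (i.e. sums representable only with equal summands).
Enumerate pairs (a, a') with a < a' (symmetric, so each unordered pair gives one sum; this covers all a ≠ a'):
  -4 + -2 = -6
  -4 + -1 = -5
  -4 + 5 = 1
  -4 + 10 = 6
  -2 + -1 = -3
  -2 + 5 = 3
  -2 + 10 = 8
  -1 + 5 = 4
  -1 + 10 = 9
  5 + 10 = 15
Collected distinct sums: {-6, -5, -3, 1, 3, 4, 6, 8, 9, 15}
|A +̂ A| = 10
(Reference bound: |A +̂ A| ≥ 2|A| - 3 for |A| ≥ 2, with |A| = 5 giving ≥ 7.)

|A +̂ A| = 10


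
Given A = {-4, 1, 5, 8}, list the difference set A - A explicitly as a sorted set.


A - A = {a - a' : a, a' ∈ A}.
Compute a - a' for each ordered pair (a, a'):
a = -4: -4--4=0, -4-1=-5, -4-5=-9, -4-8=-12
a = 1: 1--4=5, 1-1=0, 1-5=-4, 1-8=-7
a = 5: 5--4=9, 5-1=4, 5-5=0, 5-8=-3
a = 8: 8--4=12, 8-1=7, 8-5=3, 8-8=0
Collecting distinct values (and noting 0 appears from a-a):
A - A = {-12, -9, -7, -5, -4, -3, 0, 3, 4, 5, 7, 9, 12}
|A - A| = 13

A - A = {-12, -9, -7, -5, -4, -3, 0, 3, 4, 5, 7, 9, 12}


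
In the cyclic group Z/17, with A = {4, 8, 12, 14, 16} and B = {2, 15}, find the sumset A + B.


Work in Z/17Z: reduce every sum a + b modulo 17.
Enumerate all 10 pairs:
a = 4: 4+2=6, 4+15=2
a = 8: 8+2=10, 8+15=6
a = 12: 12+2=14, 12+15=10
a = 14: 14+2=16, 14+15=12
a = 16: 16+2=1, 16+15=14
Distinct residues collected: {1, 2, 6, 10, 12, 14, 16}
|A + B| = 7 (out of 17 total residues).

A + B = {1, 2, 6, 10, 12, 14, 16}


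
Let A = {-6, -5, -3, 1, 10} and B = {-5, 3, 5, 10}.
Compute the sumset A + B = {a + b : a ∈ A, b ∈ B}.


A + B = {a + b : a ∈ A, b ∈ B}.
Enumerate all |A|·|B| = 5·4 = 20 pairs (a, b) and collect distinct sums.
a = -6: -6+-5=-11, -6+3=-3, -6+5=-1, -6+10=4
a = -5: -5+-5=-10, -5+3=-2, -5+5=0, -5+10=5
a = -3: -3+-5=-8, -3+3=0, -3+5=2, -3+10=7
a = 1: 1+-5=-4, 1+3=4, 1+5=6, 1+10=11
a = 10: 10+-5=5, 10+3=13, 10+5=15, 10+10=20
Collecting distinct sums: A + B = {-11, -10, -8, -4, -3, -2, -1, 0, 2, 4, 5, 6, 7, 11, 13, 15, 20}
|A + B| = 17

A + B = {-11, -10, -8, -4, -3, -2, -1, 0, 2, 4, 5, 6, 7, 11, 13, 15, 20}


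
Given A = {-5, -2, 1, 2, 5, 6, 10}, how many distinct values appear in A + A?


A + A = {a + a' : a, a' ∈ A}; |A| = 7.
General bounds: 2|A| - 1 ≤ |A + A| ≤ |A|(|A|+1)/2, i.e. 13 ≤ |A + A| ≤ 28.
Lower bound 2|A|-1 is attained iff A is an arithmetic progression.
Enumerate sums a + a' for a ≤ a' (symmetric, so this suffices):
a = -5: -5+-5=-10, -5+-2=-7, -5+1=-4, -5+2=-3, -5+5=0, -5+6=1, -5+10=5
a = -2: -2+-2=-4, -2+1=-1, -2+2=0, -2+5=3, -2+6=4, -2+10=8
a = 1: 1+1=2, 1+2=3, 1+5=6, 1+6=7, 1+10=11
a = 2: 2+2=4, 2+5=7, 2+6=8, 2+10=12
a = 5: 5+5=10, 5+6=11, 5+10=15
a = 6: 6+6=12, 6+10=16
a = 10: 10+10=20
Distinct sums: {-10, -7, -4, -3, -1, 0, 1, 2, 3, 4, 5, 6, 7, 8, 10, 11, 12, 15, 16, 20}
|A + A| = 20

|A + A| = 20


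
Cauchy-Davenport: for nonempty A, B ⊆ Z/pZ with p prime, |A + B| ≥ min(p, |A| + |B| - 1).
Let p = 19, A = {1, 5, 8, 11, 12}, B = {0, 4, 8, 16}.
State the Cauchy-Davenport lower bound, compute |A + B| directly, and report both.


Cauchy-Davenport: |A + B| ≥ min(p, |A| + |B| - 1) for A, B nonempty in Z/pZ.
|A| = 5, |B| = 4, p = 19.
CD lower bound = min(19, 5 + 4 - 1) = min(19, 8) = 8.
Compute A + B mod 19 directly:
a = 1: 1+0=1, 1+4=5, 1+8=9, 1+16=17
a = 5: 5+0=5, 5+4=9, 5+8=13, 5+16=2
a = 8: 8+0=8, 8+4=12, 8+8=16, 8+16=5
a = 11: 11+0=11, 11+4=15, 11+8=0, 11+16=8
a = 12: 12+0=12, 12+4=16, 12+8=1, 12+16=9
A + B = {0, 1, 2, 5, 8, 9, 11, 12, 13, 15, 16, 17}, so |A + B| = 12.
Verify: 12 ≥ 8? Yes ✓.

CD lower bound = 8, actual |A + B| = 12.


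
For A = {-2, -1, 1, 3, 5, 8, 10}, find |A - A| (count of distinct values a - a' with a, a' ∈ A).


A - A = {a - a' : a, a' ∈ A}; |A| = 7.
Bounds: 2|A|-1 ≤ |A - A| ≤ |A|² - |A| + 1, i.e. 13 ≤ |A - A| ≤ 43.
Note: 0 ∈ A - A always (from a - a). The set is symmetric: if d ∈ A - A then -d ∈ A - A.
Enumerate nonzero differences d = a - a' with a > a' (then include -d):
Positive differences: {1, 2, 3, 4, 5, 6, 7, 9, 10, 11, 12}
Full difference set: {0} ∪ (positive diffs) ∪ (negative diffs).
|A - A| = 1 + 2·11 = 23 (matches direct enumeration: 23).

|A - A| = 23


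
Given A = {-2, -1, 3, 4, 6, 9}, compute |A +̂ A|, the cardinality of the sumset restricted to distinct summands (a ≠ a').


Restricted sumset: A +̂ A = {a + a' : a ∈ A, a' ∈ A, a ≠ a'}.
Equivalently, take A + A and drop any sum 2a that is achievable ONLY as a + a for a ∈ A (i.e. sums representable only with equal summands).
Enumerate pairs (a, a') with a < a' (symmetric, so each unordered pair gives one sum; this covers all a ≠ a'):
  -2 + -1 = -3
  -2 + 3 = 1
  -2 + 4 = 2
  -2 + 6 = 4
  -2 + 9 = 7
  -1 + 3 = 2
  -1 + 4 = 3
  -1 + 6 = 5
  -1 + 9 = 8
  3 + 4 = 7
  3 + 6 = 9
  3 + 9 = 12
  4 + 6 = 10
  4 + 9 = 13
  6 + 9 = 15
Collected distinct sums: {-3, 1, 2, 3, 4, 5, 7, 8, 9, 10, 12, 13, 15}
|A +̂ A| = 13
(Reference bound: |A +̂ A| ≥ 2|A| - 3 for |A| ≥ 2, with |A| = 6 giving ≥ 9.)

|A +̂ A| = 13


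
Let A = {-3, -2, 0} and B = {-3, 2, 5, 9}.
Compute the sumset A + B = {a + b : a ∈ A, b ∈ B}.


A + B = {a + b : a ∈ A, b ∈ B}.
Enumerate all |A|·|B| = 3·4 = 12 pairs (a, b) and collect distinct sums.
a = -3: -3+-3=-6, -3+2=-1, -3+5=2, -3+9=6
a = -2: -2+-3=-5, -2+2=0, -2+5=3, -2+9=7
a = 0: 0+-3=-3, 0+2=2, 0+5=5, 0+9=9
Collecting distinct sums: A + B = {-6, -5, -3, -1, 0, 2, 3, 5, 6, 7, 9}
|A + B| = 11

A + B = {-6, -5, -3, -1, 0, 2, 3, 5, 6, 7, 9}


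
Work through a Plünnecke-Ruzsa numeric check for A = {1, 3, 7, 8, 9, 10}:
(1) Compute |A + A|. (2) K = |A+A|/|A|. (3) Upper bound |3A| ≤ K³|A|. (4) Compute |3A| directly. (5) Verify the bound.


|A| = 6.
Step 1: Compute A + A by enumerating all 36 pairs.
A + A = {2, 4, 6, 8, 9, 10, 11, 12, 13, 14, 15, 16, 17, 18, 19, 20}, so |A + A| = 16.
Step 2: Doubling constant K = |A + A|/|A| = 16/6 = 16/6 ≈ 2.6667.
Step 3: Plünnecke-Ruzsa gives |3A| ≤ K³·|A| = (2.6667)³ · 6 ≈ 113.7778.
Step 4: Compute 3A = A + A + A directly by enumerating all triples (a,b,c) ∈ A³; |3A| = 25.
Step 5: Check 25 ≤ 113.7778? Yes ✓.

K = 16/6, Plünnecke-Ruzsa bound K³|A| ≈ 113.7778, |3A| = 25, inequality holds.


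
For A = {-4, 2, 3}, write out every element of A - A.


A - A = {a - a' : a, a' ∈ A}.
Compute a - a' for each ordered pair (a, a'):
a = -4: -4--4=0, -4-2=-6, -4-3=-7
a = 2: 2--4=6, 2-2=0, 2-3=-1
a = 3: 3--4=7, 3-2=1, 3-3=0
Collecting distinct values (and noting 0 appears from a-a):
A - A = {-7, -6, -1, 0, 1, 6, 7}
|A - A| = 7

A - A = {-7, -6, -1, 0, 1, 6, 7}


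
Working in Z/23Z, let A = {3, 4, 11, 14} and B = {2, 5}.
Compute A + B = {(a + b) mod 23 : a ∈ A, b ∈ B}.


Work in Z/23Z: reduce every sum a + b modulo 23.
Enumerate all 8 pairs:
a = 3: 3+2=5, 3+5=8
a = 4: 4+2=6, 4+5=9
a = 11: 11+2=13, 11+5=16
a = 14: 14+2=16, 14+5=19
Distinct residues collected: {5, 6, 8, 9, 13, 16, 19}
|A + B| = 7 (out of 23 total residues).

A + B = {5, 6, 8, 9, 13, 16, 19}


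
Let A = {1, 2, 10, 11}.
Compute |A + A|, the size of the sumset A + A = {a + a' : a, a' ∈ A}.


A + A = {a + a' : a, a' ∈ A}; |A| = 4.
General bounds: 2|A| - 1 ≤ |A + A| ≤ |A|(|A|+1)/2, i.e. 7 ≤ |A + A| ≤ 10.
Lower bound 2|A|-1 is attained iff A is an arithmetic progression.
Enumerate sums a + a' for a ≤ a' (symmetric, so this suffices):
a = 1: 1+1=2, 1+2=3, 1+10=11, 1+11=12
a = 2: 2+2=4, 2+10=12, 2+11=13
a = 10: 10+10=20, 10+11=21
a = 11: 11+11=22
Distinct sums: {2, 3, 4, 11, 12, 13, 20, 21, 22}
|A + A| = 9

|A + A| = 9


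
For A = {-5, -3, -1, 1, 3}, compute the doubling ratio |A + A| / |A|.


|A| = 5.
Compute A + A by enumerating all 25 pairs.
A + A = {-10, -8, -6, -4, -2, 0, 2, 4, 6}, so |A + A| = 9.
K = |A + A| / |A| = 9/5 (already in lowest terms) ≈ 1.8000.
Reference: AP of size 5 gives K = 9/5 ≈ 1.8000; a fully generic set of size 5 gives K ≈ 3.0000.

|A| = 5, |A + A| = 9, K = 9/5.


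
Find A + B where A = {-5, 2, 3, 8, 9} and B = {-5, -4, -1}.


A + B = {a + b : a ∈ A, b ∈ B}.
Enumerate all |A|·|B| = 5·3 = 15 pairs (a, b) and collect distinct sums.
a = -5: -5+-5=-10, -5+-4=-9, -5+-1=-6
a = 2: 2+-5=-3, 2+-4=-2, 2+-1=1
a = 3: 3+-5=-2, 3+-4=-1, 3+-1=2
a = 8: 8+-5=3, 8+-4=4, 8+-1=7
a = 9: 9+-5=4, 9+-4=5, 9+-1=8
Collecting distinct sums: A + B = {-10, -9, -6, -3, -2, -1, 1, 2, 3, 4, 5, 7, 8}
|A + B| = 13

A + B = {-10, -9, -6, -3, -2, -1, 1, 2, 3, 4, 5, 7, 8}


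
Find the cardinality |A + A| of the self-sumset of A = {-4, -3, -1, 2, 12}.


A + A = {a + a' : a, a' ∈ A}; |A| = 5.
General bounds: 2|A| - 1 ≤ |A + A| ≤ |A|(|A|+1)/2, i.e. 9 ≤ |A + A| ≤ 15.
Lower bound 2|A|-1 is attained iff A is an arithmetic progression.
Enumerate sums a + a' for a ≤ a' (symmetric, so this suffices):
a = -4: -4+-4=-8, -4+-3=-7, -4+-1=-5, -4+2=-2, -4+12=8
a = -3: -3+-3=-6, -3+-1=-4, -3+2=-1, -3+12=9
a = -1: -1+-1=-2, -1+2=1, -1+12=11
a = 2: 2+2=4, 2+12=14
a = 12: 12+12=24
Distinct sums: {-8, -7, -6, -5, -4, -2, -1, 1, 4, 8, 9, 11, 14, 24}
|A + A| = 14

|A + A| = 14


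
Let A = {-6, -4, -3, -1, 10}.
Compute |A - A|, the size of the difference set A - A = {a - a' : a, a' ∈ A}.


A - A = {a - a' : a, a' ∈ A}; |A| = 5.
Bounds: 2|A|-1 ≤ |A - A| ≤ |A|² - |A| + 1, i.e. 9 ≤ |A - A| ≤ 21.
Note: 0 ∈ A - A always (from a - a). The set is symmetric: if d ∈ A - A then -d ∈ A - A.
Enumerate nonzero differences d = a - a' with a > a' (then include -d):
Positive differences: {1, 2, 3, 5, 11, 13, 14, 16}
Full difference set: {0} ∪ (positive diffs) ∪ (negative diffs).
|A - A| = 1 + 2·8 = 17 (matches direct enumeration: 17).

|A - A| = 17


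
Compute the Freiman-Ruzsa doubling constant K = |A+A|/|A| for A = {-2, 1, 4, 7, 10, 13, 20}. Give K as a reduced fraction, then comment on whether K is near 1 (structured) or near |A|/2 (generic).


|A| = 7.
Compute A + A by enumerating all 49 pairs.
A + A = {-4, -1, 2, 5, 8, 11, 14, 17, 18, 20, 21, 23, 24, 26, 27, 30, 33, 40}, so |A + A| = 18.
K = |A + A| / |A| = 18/7 (already in lowest terms) ≈ 2.5714.
Reference: AP of size 7 gives K = 13/7 ≈ 1.8571; a fully generic set of size 7 gives K ≈ 4.0000.

|A| = 7, |A + A| = 18, K = 18/7.
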